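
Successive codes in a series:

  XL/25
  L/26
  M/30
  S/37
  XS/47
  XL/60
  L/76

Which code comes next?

M/95

Size: XL, L, M, S, XS, XL, L → M (repeats XL → L → M → S → XS).
Second component: differences are 1, 4, 7, … (increasing by 3 each time); 25, 26, 30, 37, 47, 60, 76 → 95.
Combining the parts gives M/95.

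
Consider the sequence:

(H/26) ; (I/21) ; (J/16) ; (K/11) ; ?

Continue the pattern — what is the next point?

Letter — letters move forward 1 place in the alphabet: H, I, J, K → L.
Second part goes 26, 21, 16, 11 → 6 (−5 each step).
Putting it together: (L/6).

(L/6)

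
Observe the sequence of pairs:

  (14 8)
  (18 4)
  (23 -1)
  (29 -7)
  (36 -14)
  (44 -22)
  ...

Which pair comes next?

(53 -31)

First slot: differences are 4, 5, 6, … (increasing by 1 each time); 14, 18, 23, 29, 36, 44 → 53.
Second slot — together with the first slot always sums to 22: 8, 4, -1, -7, -14, -22 → -31.
So the next pair is (53 -31).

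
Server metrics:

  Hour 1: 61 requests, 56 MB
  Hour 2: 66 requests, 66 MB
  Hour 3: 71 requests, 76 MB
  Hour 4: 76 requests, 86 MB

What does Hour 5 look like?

Requests goes 61, 66, 71, 76 → 81 (+5 each step).
MB goes 56, 66, 76, 86 → 96 (+10 each step).
Combining the parts gives 81 requests, 96 MB.

81 requests, 96 MB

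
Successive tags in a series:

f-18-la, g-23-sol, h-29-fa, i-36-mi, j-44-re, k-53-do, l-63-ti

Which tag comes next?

Letter: letters move forward 1 place in the alphabet; f, g, h, i, j, k, l → m.
Second component — differences are 5, 6, 7, … (increasing by 1 each time): 18, 23, 29, 36, 44, 53, 63 → 74.
Note — runs backward through the solfège scale do→ti: la, sol, fa, mi, re, do, ti → la.
Putting it together: m-74-la.

m-74-la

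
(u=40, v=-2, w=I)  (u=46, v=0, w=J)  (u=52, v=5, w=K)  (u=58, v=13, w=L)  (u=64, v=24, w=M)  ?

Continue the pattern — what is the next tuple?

U: 40, 46, 52, 58, 64 → 70 (+6 each step).
V: differences are 2, 5, 8, … (increasing by 3 each time), so -2, 0, 5, 13, 24 → 38.
W goes I, J, K, L, M → N (letters move forward 1 place in the alphabet).
Putting it together: (u=70, v=38, w=N).

(u=70, v=38, w=N)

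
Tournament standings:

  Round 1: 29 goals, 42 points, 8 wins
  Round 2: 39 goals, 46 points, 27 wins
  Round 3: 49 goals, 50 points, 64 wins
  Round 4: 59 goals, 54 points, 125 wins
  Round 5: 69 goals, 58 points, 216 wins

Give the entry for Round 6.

Goals goes 29, 39, 49, 59, 69 → 79 (+10 each step).
Points goes 42, 46, 50, 54, 58 → 62 (+4 each step).
Wins goes 8, 27, 64, 125, 216 → 343 (perfect cubes: 2³, 3³, 4³, …).
Combining the parts gives 79 goals, 62 points, 343 wins.

79 goals, 62 points, 343 wins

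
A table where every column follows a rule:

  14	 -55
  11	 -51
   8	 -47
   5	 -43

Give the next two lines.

2  -39; -1  -35

First component: −3 each step, so 14, 11, 8, 5 → 2 → -1.
Second component — +4 each step: -55, -51, -47, -43 → -39 → -35.
So the next two lines are 2  -39 and -1  -35.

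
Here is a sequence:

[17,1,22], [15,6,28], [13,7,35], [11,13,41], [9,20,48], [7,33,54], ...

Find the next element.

[5,53,61]

First value: 17, 15, 13, 11, 9, 7 → 5 (−2 each step).
Second value goes 1, 6, 7, 13, 20, 33 → 53 (each term is the sum of the two before it).
Third value: alternating steps +6, +7, +6, +7, …; 22, 28, 35, 41, 48, 54 → 61.
Combining the parts gives [5,53,61].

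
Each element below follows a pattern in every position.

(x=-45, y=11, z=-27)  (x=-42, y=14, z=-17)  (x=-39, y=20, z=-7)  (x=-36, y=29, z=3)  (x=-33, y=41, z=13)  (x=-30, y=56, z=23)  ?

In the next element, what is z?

33

For the z, +10 each step: -27, -17, -7, 3, 13, 23 → 33.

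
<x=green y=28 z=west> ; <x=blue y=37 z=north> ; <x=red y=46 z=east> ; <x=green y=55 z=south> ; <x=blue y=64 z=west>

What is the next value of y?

73

Y: +9 each step, so 28, 37, 46, 55, 64 → 73.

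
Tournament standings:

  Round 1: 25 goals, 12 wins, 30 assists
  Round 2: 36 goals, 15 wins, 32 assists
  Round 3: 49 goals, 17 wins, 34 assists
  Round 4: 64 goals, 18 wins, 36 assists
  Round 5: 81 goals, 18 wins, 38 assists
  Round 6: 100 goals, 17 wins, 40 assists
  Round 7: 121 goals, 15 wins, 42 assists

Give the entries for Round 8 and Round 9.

144 goals, 12 wins, 44 assists; 169 goals, 8 wins, 46 assists

For the goals, perfect squares: 5², 6², 7², …: 25, 36, 49, 64, 81, 100, 121 → 144 → 169.
Wins: differences are 3, 2, 1, … (decreasing by 1 each time), so 12, 15, 17, 18, 18, 17, 15 → 12 → 8.
Assists: +2 each step; 30, 32, 34, 36, 38, 40, 42 → 44 → 46.
So the next two records are 144 goals, 12 wins, 44 assists and 169 goals, 8 wins, 46 assists.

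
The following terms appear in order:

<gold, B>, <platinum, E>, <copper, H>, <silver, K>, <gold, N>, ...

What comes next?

<platinum, Q>

Metal — repeats gold → platinum → copper → silver: gold, platinum, copper, silver, gold → platinum.
Letter goes B, E, H, K, N → Q (letters move forward 3 places in the alphabet).
Combining the parts gives <platinum, Q>.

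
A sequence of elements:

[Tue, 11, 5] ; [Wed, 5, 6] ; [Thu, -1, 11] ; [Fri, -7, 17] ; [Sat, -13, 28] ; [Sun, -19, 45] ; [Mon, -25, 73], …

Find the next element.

[Tue, -31, 118]

Day goes Tue, Wed, Thu, Fri, Sat, Sun, Mon → Tue (runs through the weekdays Mon→Sun).
Second coordinate goes 11, 5, -1, -7, -13, -19, -25 → -31 (−6 each step).
Third coordinate: each term is the sum of the two before it, so 5, 6, 11, 17, 28, 45, 73 → 118.
Putting it together: [Tue, -31, 118].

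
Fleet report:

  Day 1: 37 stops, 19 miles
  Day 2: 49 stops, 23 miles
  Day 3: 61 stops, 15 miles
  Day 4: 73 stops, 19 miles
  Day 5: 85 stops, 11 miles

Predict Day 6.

97 stops, 15 miles

Stops: +12 each step, so 37, 49, 61, 73, 85 → 97.
Miles goes 19, 23, 15, 19, 11 → 15 (alternating steps +4, −8, +4, −8, …).
Combining the parts gives 97 stops, 15 miles.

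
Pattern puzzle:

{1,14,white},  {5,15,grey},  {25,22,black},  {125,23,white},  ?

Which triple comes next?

{625,30,grey}

First part: 1, 5, 25, 125 → 625 (×5 each step).
Second part: 14, 15, 22, 23 → 30 (alternating steps +1, +7, +1, +7, …).
Shade: repeats white → grey → black, so white, grey, black, white → grey.
Putting it together: {625,30,grey}.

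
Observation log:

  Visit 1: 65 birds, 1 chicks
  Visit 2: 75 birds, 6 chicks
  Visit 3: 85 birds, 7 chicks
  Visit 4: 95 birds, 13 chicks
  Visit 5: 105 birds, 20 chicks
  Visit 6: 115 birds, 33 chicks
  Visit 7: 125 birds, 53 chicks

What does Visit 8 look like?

Birds: 65, 75, 85, 95, 105, 115, 125 → 135 (+10 each step).
Chicks: 1, 6, 7, 13, 20, 33, 53 → 86 (each term is the sum of the two before it).
So the next row is 135 birds, 86 chicks.

135 birds, 86 chicks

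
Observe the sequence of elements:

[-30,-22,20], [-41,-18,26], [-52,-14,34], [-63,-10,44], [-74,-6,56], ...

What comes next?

[-85,-2,70]

First part goes -30, -41, -52, -63, -74 → -85 (−11 each step).
Second part: +4 each step; -22, -18, -14, -10, -6 → -2.
Third part — differences are 6, 8, 10, … (increasing by 2 each time): 20, 26, 34, 44, 56 → 70.
Putting it together: [-85,-2,70].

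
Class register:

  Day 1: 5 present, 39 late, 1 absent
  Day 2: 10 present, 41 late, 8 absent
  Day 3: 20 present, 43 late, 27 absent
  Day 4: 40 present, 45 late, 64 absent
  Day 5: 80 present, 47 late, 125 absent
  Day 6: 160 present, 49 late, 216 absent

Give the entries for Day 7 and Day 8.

320 present, 51 late, 343 absent; 640 present, 53 late, 512 absent

Present: ×2 each step; 5, 10, 20, 40, 80, 160 → 320 → 640.
Late goes 39, 41, 43, 45, 47, 49 → 51 → 53 (+2 each step).
Absent — perfect cubes: 1³, 2³, 3³, …: 1, 8, 27, 64, 125, 216 → 343 → 512.
Putting the parts together: 320 present, 51 late, 343 absent and then 640 present, 53 late, 512 absent.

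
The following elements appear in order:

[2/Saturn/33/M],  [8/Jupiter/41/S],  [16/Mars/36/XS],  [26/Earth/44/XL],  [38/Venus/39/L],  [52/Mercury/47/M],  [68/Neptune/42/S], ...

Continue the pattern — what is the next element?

[86/Uranus/50/XS]

First value: 2, 8, 16, 26, 38, 52, 68 → 86 (differences are 6, 8, 10, … (increasing by 2 each time)).
Planet: runs backward through the planets Mercury→Neptune; Saturn, Jupiter, Mars, Earth, Venus, Mercury, Neptune → Uranus.
For the third value, alternating steps +8, −5, +8, −5, …: 33, 41, 36, 44, 39, 47, 42 → 50.
Size: M, S, XS, XL, L, M, S → XS (repeats M → S → XS → XL → L).
Combining the parts gives [86/Uranus/50/XS].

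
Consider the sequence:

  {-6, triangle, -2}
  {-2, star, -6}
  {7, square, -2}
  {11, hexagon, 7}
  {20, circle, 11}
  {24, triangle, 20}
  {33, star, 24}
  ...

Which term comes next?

First coordinate — alternating steps +4, +9, +4, +9, …: -6, -2, 7, 11, 20, 24, 33 → 37.
Shape: repeats triangle → star → square → hexagon → circle, so triangle, star, square, hexagon, circle, triangle, star → square.
Third coordinate: always the previous value of the first coordinate; -2, -6, -2, 7, 11, 20, 24 → 33.
Putting it together: {37, square, 33}.

{37, square, 33}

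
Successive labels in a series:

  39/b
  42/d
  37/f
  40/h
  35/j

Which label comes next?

First component: alternating steps +3, −5, +3, −5, …, so 39, 42, 37, 40, 35 → 38.
Letter goes b, d, f, h, j → l (letters move forward 2 places in the alphabet).
So the next label is 38/l.

38/l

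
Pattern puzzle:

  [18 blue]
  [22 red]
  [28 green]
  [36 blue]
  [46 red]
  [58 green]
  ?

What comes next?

First slot: differences are 4, 6, 8, … (increasing by 2 each time); 18, 22, 28, 36, 46, 58 → 72.
Colour goes blue, red, green, blue, red, green → blue (repeats blue → red → green).
So the next point is [72 blue].

[72 blue]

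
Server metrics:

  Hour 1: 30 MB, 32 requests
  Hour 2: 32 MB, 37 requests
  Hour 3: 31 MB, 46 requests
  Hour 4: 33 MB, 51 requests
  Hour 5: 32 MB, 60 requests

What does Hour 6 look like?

34 MB, 65 requests

MB: 30, 32, 31, 33, 32 → 34 (alternating steps +2, −1, +2, −1, …).
Requests: 32, 37, 46, 51, 60 → 65 (alternating steps +5, +9, +5, +9, …).
Putting it together: 34 MB, 65 requests.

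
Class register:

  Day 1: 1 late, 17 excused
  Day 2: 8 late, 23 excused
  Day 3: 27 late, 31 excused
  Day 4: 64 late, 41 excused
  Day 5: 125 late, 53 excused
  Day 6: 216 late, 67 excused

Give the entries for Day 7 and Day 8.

Late: 1, 8, 27, 64, 125, 216 → 343 → 512 (perfect cubes: 1³, 2³, 3³, …).
Excused: differences are 6, 8, 10, … (increasing by 2 each time), so 17, 23, 31, 41, 53, 67 → 83 → 101.
So the next two lines are 343 late, 83 excused and 512 late, 101 excused.

343 late, 83 excused; 512 late, 101 excused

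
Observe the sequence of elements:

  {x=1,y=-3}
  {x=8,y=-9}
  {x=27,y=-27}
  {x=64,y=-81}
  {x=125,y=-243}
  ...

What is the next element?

{x=216,y=-729}

X — perfect cubes: 1³, 2³, 3³, …: 1, 8, 27, 64, 125 → 216.
Y: ×3 each step, so -3, -9, -27, -81, -243 → -729.
So the next element is {x=216,y=-729}.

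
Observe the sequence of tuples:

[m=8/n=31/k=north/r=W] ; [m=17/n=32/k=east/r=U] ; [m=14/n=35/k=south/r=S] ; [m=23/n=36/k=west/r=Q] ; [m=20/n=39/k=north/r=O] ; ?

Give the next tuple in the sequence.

[m=29/n=40/k=east/r=M]

M: 8, 17, 14, 23, 20 → 29 (alternating steps +9, −3, +9, −3, …).
N: alternating steps +1, +3, +1, +3, …; 31, 32, 35, 36, 39 → 40.
K: repeats north → east → south → west; north, east, south, west, north → east.
R goes W, U, S, Q, O → M (letters move back 2 places in the alphabet).
Putting it together: [m=29/n=40/k=east/r=M].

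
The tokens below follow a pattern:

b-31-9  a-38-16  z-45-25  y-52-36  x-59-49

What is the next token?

Letter: letters move back 1 place in the alphabet, wrapping A→Z; b, a, z, y, x → w.
Second component: +7 each step, so 31, 38, 45, 52, 59 → 66.
Third component: perfect squares: 3², 4², 5², …, so 9, 16, 25, 36, 49 → 64.
Putting it together: w-66-64.

w-66-64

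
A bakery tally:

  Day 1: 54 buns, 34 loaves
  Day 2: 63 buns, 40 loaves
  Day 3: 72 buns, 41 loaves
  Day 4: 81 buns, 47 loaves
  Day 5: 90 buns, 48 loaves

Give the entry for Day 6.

For the buns, +9 each step: 54, 63, 72, 81, 90 → 99.
Loaves goes 34, 40, 41, 47, 48 → 54 (alternating steps +6, +1, +6, +1, …).
Putting it together: 99 buns, 54 loaves.

99 buns, 54 loaves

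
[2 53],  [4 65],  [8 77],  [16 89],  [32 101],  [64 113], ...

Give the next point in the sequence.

[128 125]

For the first value, ×2 each step: 2, 4, 8, 16, 32, 64 → 128.
Second value: +12 each step, so 53, 65, 77, 89, 101, 113 → 125.
Putting it together: [128 125].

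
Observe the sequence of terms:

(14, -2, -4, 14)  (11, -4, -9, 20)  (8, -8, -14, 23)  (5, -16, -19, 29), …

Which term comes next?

First coordinate: −3 each step; 14, 11, 8, 5 → 2.
Second coordinate: ×2 each step, so -2, -4, -8, -16 → -32.
Third coordinate goes -4, -9, -14, -19 → -24 (−5 each step).
Fourth coordinate: alternating steps +6, +3, +6, +3, …; 14, 20, 23, 29 → 32.
Putting it together: (2, -32, -24, 32).

(2, -32, -24, 32)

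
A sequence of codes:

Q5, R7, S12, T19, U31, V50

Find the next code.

Letter: letters move forward 1 place in the alphabet, so Q, R, S, T, U, V → W.
Second component: each term is the sum of the two before it, so 5, 7, 12, 19, 31, 50 → 81.
So the next code is W81.

W81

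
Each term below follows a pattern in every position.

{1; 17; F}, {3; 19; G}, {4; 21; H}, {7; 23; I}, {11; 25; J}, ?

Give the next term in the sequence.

First value: each term is the sum of the two before it; 1, 3, 4, 7, 11 → 18.
Second value goes 17, 19, 21, 23, 25 → 27 (+2 each step).
For the letter, letters move forward 1 place in the alphabet: F, G, H, I, J → K.
Putting it together: {18; 27; K}.

{18; 27; K}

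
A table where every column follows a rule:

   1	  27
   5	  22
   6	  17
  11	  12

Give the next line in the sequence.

17  7

First component: 1, 5, 6, 11 → 17 (each term is the sum of the two before it).
Second component: −5 each step; 27, 22, 17, 12 → 7.
Combining the parts gives 17  7.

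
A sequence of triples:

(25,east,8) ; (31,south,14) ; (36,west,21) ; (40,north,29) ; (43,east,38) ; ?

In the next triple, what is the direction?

For the first coordinate, differences are 6, 5, 4, … (decreasing by 1 each time): 25, 31, 36, 40, 43 → 45.
Direction: repeats east → south → west → north; east, south, west, north, east → south.
Third coordinate: differences are 6, 7, 8, … (increasing by 1 each time), so 8, 14, 21, 29, 38 → 48.

south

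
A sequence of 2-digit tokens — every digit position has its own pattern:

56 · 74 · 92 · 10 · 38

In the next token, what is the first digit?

First digit: 5, 7, 9, 1, 3 → 5 (+2 each step, mod 10).

5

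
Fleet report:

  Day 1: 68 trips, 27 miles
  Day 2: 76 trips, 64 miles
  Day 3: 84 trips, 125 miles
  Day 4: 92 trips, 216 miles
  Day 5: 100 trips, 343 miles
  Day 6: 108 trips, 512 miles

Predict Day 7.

116 trips, 729 miles

For the trips, +8 each step: 68, 76, 84, 92, 100, 108 → 116.
Miles — perfect cubes: 3³, 4³, 5³, …: 27, 64, 125, 216, 343, 512 → 729.
Putting it together: 116 trips, 729 miles.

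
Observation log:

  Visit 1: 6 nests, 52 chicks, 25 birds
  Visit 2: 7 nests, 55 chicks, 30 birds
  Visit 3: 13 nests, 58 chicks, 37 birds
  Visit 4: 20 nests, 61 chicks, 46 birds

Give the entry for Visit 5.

Nests goes 6, 7, 13, 20 → 33 (each term is the sum of the two before it).
Chicks goes 52, 55, 58, 61 → 64 (+3 each step).
For the birds, differences are 5, 7, 9, … (increasing by 2 each time): 25, 30, 37, 46 → 57.
Combining the parts gives 33 nests, 64 chicks, 57 birds.

33 nests, 64 chicks, 57 birds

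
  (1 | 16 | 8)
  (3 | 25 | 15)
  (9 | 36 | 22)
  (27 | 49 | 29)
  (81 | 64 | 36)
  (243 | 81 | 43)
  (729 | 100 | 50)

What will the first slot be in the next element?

2187

First slot: 1, 3, 9, 27, 81, 243, 729 → 2187 (×3 each step).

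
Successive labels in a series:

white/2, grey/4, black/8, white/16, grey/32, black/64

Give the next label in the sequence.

white/128

Shade: repeats white → grey → black, so white, grey, black, white, grey, black → white.
For the second component, ×2 each step: 2, 4, 8, 16, 32, 64 → 128.
So the next label is white/128.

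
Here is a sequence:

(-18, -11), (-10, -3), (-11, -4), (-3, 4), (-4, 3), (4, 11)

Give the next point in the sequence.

First value: alternating steps +8, −1, +8, −1, …; -18, -10, -11, -3, -4, 4 → 3.
For the second value, always 7 more than the first value: -11, -3, -4, 4, 3, 11 → 10.
Putting it together: (3, 10).

(3, 10)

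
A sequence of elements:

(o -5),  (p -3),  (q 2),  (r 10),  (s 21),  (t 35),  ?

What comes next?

(u 52)

Letter goes o, p, q, r, s, t → u (letters move forward 1 place in the alphabet).
Second part: differences are 2, 5, 8, … (increasing by 3 each time); -5, -3, 2, 10, 21, 35 → 52.
Putting it together: (u 52).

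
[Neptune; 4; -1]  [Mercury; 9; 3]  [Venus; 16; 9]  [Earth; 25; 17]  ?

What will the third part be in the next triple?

27

Third part: -1, 3, 9, 17 → 27 (differences are 4, 6, 8, … (increasing by 2 each time)).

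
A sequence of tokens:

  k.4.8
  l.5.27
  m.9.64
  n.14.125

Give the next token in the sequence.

o.23.216

For the letter, letters move forward 1 place in the alphabet: k, l, m, n → o.
Second component goes 4, 5, 9, 14 → 23 (each term is the sum of the two before it).
Third component goes 8, 27, 64, 125 → 216 (perfect cubes: 2³, 3³, 4³, …).
Putting it together: o.23.216.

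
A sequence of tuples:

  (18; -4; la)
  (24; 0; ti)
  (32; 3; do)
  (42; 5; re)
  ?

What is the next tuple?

First entry: differences are 6, 8, 10, … (increasing by 2 each time), so 18, 24, 32, 42 → 54.
For the second entry, differences are 4, 3, 2, … (decreasing by 1 each time): -4, 0, 3, 5 → 6.
Note — runs through the solfège scale do→ti: la, ti, do, re → mi.
So the next tuple is (54; 6; mi).

(54; 6; mi)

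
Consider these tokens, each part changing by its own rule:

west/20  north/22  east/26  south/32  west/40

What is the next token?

north/50

For the direction, repeats west → north → east → south: west, north, east, south, west → north.
Second component goes 20, 22, 26, 32, 40 → 50 (differences are 2, 4, 6, … (increasing by 2 each time)).
Putting it together: north/50.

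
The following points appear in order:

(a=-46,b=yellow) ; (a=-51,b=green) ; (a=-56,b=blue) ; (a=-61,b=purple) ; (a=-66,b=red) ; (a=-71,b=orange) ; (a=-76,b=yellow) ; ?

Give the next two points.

(a=-81,b=green), (a=-86,b=blue)

A goes -46, -51, -56, -61, -66, -71, -76 → -81 → -86 (−5 each step).
B: repeats yellow → green → blue → purple → red → orange; yellow, green, blue, purple, red, orange, yellow → green → blue.
Putting the parts together: (a=-81,b=green) and then (a=-86,b=blue).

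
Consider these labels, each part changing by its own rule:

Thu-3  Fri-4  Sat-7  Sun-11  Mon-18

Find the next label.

Tue-29

Day goes Thu, Fri, Sat, Sun, Mon → Tue (runs through the weekdays Mon→Sun).
Second component: 3, 4, 7, 11, 18 → 29 (each term is the sum of the two before it).
Putting it together: Tue-29.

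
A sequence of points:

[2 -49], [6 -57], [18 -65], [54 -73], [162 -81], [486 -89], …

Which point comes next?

First coordinate: 2, 6, 18, 54, 162, 486 → 1458 (×3 each step).
Second coordinate: −8 each step; -49, -57, -65, -73, -81, -89 → -97.
Putting it together: [1458 -97].

[1458 -97]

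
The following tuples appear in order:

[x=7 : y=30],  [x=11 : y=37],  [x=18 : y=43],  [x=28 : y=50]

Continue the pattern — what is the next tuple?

X: differences are 4, 7, 10, … (increasing by 3 each time); 7, 11, 18, 28 → 41.
Y goes 30, 37, 43, 50 → 56 (alternating steps +7, +6, +7, +6, …).
Combining the parts gives [x=41 : y=56].

[x=41 : y=56]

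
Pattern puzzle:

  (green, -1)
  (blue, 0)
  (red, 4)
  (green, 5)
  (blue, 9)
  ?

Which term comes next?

Colour: green, blue, red, green, blue → red (repeats green → blue → red).
For the second part, alternating steps +1, +4, +1, +4, …: -1, 0, 4, 5, 9 → 10.
Putting it together: (red, 10).

(red, 10)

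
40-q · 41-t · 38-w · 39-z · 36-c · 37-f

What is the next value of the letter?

Letter: letters move forward 3 places in the alphabet, wrapping Z→A, so q, t, w, z, c, f → i.

i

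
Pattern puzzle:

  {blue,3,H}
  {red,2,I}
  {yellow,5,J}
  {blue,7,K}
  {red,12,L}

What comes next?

Colour — repeats blue → red → yellow: blue, red, yellow, blue, red → yellow.
Second coordinate: each term is the sum of the two before it; 3, 2, 5, 7, 12 → 19.
Letter goes H, I, J, K, L → M (letters move forward 1 place in the alphabet).
Combining the parts gives {yellow,19,M}.

{yellow,19,M}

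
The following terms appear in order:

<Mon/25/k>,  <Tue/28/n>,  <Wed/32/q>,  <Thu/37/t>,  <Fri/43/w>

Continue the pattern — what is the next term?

<Sat/50/z>

Day: runs through the weekdays Mon→Sun; Mon, Tue, Wed, Thu, Fri → Sat.
Second entry goes 25, 28, 32, 37, 43 → 50 (differences are 3, 4, 5, … (increasing by 1 each time)).
For the letter, letters move forward 3 places in the alphabet: k, n, q, t, w → z.
Combining the parts gives <Sat/50/z>.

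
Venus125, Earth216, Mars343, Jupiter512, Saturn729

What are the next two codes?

Uranus1000 then Neptune1331

Planet: runs through the planets Mercury→Neptune, so Venus, Earth, Mars, Jupiter, Saturn → Uranus → Neptune.
Second component: perfect cubes: 5³, 6³, 7³, …, so 125, 216, 343, 512, 729 → 1000 → 1331.
Putting the parts together: Uranus1000 and then Neptune1331.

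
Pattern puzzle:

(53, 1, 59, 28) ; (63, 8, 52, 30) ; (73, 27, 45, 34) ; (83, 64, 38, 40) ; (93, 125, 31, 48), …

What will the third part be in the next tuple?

24

Third part — −7 each step: 59, 52, 45, 38, 31 → 24.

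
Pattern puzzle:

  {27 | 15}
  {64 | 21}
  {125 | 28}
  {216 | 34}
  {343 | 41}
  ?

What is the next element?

First component goes 27, 64, 125, 216, 343 → 512 (perfect cubes: 3³, 4³, 5³, …).
Second component — alternating steps +6, +7, +6, +7, …: 15, 21, 28, 34, 41 → 47.
So the next element is {512 | 47}.

{512 | 47}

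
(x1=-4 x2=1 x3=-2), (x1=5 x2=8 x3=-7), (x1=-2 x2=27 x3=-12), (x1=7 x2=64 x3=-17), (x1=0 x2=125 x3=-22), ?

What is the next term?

X1: alternating steps +9, −7, +9, −7, …, so -4, 5, -2, 7, 0 → 9.
X2 — perfect cubes: 1³, 2³, 3³, …: 1, 8, 27, 64, 125 → 216.
For the x3, −5 each step: -2, -7, -12, -17, -22 → -27.
Combining the parts gives (x1=9 x2=216 x3=-27).

(x1=9 x2=216 x3=-27)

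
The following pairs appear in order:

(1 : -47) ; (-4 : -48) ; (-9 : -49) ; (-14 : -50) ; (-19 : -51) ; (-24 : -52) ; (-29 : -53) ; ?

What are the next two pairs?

First part: −5 each step, so 1, -4, -9, -14, -19, -24, -29 → -34 → -39.
Second part: −1 each step; -47, -48, -49, -50, -51, -52, -53 → -54 → -55.
Putting the parts together: (-34 : -54) and then (-39 : -55).

(-34 : -54), (-39 : -55)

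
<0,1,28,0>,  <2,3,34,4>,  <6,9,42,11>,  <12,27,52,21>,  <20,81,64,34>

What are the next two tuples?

First value — differences are 2, 4, 6, … (increasing by 2 each time): 0, 2, 6, 12, 20 → 30 → 42.
Second value: 1, 3, 9, 27, 81 → 243 → 729 (×3 each step).
Third value: 28, 34, 42, 52, 64 → 78 → 94 (differences are 6, 8, 10, … (increasing by 2 each time)).
Fourth value: differences are 4, 7, 10, … (increasing by 3 each time); 0, 4, 11, 21, 34 → 50 → 69.
Putting the parts together: <30,243,78,50> and then <42,729,94,69>.

<30,243,78,50>, <42,729,94,69>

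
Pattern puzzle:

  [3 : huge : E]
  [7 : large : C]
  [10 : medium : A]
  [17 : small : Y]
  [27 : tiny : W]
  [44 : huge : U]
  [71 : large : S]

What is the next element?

First component: 3, 7, 10, 17, 27, 44, 71 → 115 (each term is the sum of the two before it).
Size: huge, large, medium, small, tiny, huge, large → medium (repeats huge → large → medium → small → tiny).
Letter: letters move back 2 places in the alphabet, wrapping A→Z; E, C, A, Y, W, U, S → Q.
Combining the parts gives [115 : medium : Q].

[115 : medium : Q]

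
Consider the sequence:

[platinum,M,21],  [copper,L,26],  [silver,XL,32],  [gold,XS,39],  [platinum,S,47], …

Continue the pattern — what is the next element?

[copper,M,56]

Metal: repeats platinum → copper → silver → gold, so platinum, copper, silver, gold, platinum → copper.
Size: runs through clothing sizes XS→XL, so M, L, XL, XS, S → M.
Third part goes 21, 26, 32, 39, 47 → 56 (differences are 5, 6, 7, … (increasing by 1 each time)).
So the next element is [copper,M,56].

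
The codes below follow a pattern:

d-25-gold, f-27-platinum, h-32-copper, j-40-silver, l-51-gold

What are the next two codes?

Letter: letters move forward 2 places in the alphabet; d, f, h, j, l → n → p.
Second component: differences are 2, 5, 8, … (increasing by 3 each time), so 25, 27, 32, 40, 51 → 65 → 82.
For the metal, repeats gold → platinum → copper → silver: gold, platinum, copper, silver, gold → platinum → copper.
So the next two codes are n-65-platinum and p-82-copper.

n-65-platinum then p-82-copper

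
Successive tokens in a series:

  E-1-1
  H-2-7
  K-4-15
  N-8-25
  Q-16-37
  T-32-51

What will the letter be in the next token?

W

Letter goes E, H, K, N, Q, T → W (letters move forward 3 places in the alphabet).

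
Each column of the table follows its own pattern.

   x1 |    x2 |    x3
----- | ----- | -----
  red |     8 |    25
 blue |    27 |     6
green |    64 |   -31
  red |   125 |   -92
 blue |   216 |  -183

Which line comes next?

Column x1 — repeats red → blue → green: red, blue, green, red, blue → green.
For the column x2, perfect cubes: 2³, 3³, 4³, …: 8, 27, 64, 125, 216 → 343.
Column x3: together with the column x2 always sums to 33, so 25, 6, -31, -92, -183 → -310.
Putting it together: green  343  -310.

green  343  -310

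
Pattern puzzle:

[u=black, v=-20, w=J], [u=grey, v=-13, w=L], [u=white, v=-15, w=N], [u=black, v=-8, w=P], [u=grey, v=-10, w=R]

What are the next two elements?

For the u, repeats black → grey → white: black, grey, white, black, grey → white → black.
V goes -20, -13, -15, -8, -10 → -3 → -5 (alternating steps +7, −2, +7, −2, …).
W goes J, L, N, P, R → T → V (letters move forward 2 places in the alphabet).
Putting the parts together: [u=white, v=-3, w=T] and then [u=black, v=-5, w=V].

[u=white, v=-3, w=T], [u=black, v=-5, w=V]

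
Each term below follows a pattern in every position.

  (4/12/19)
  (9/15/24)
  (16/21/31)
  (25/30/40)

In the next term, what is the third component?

Third component: 19, 24, 31, 40 → 51 (differences are 5, 7, 9, … (increasing by 2 each time)).

51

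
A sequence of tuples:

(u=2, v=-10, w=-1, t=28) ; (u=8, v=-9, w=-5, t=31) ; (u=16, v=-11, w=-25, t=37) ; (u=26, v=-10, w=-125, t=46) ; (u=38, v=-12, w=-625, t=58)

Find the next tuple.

(u=52, v=-11, w=-3125, t=73)

U: differences are 6, 8, 10, … (increasing by 2 each time), so 2, 8, 16, 26, 38 → 52.
For the v, alternating steps +1, −2, +1, −2, …: -10, -9, -11, -10, -12 → -11.
W goes -1, -5, -25, -125, -625 → -3125 (×5 each step).
For the t, differences are 3, 6, 9, … (increasing by 3 each time): 28, 31, 37, 46, 58 → 73.
So the next tuple is (u=52, v=-11, w=-3125, t=73).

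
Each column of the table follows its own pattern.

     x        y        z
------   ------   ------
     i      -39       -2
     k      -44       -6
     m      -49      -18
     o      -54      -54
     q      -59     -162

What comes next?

Column x goes i, k, m, o, q → s (letters move forward 2 places in the alphabet).
Column y — −5 each step: -39, -44, -49, -54, -59 → -64.
Column z: ×3 each step; -2, -6, -18, -54, -162 → -486.
Combining the parts gives s  -64  -486.

s  -64  -486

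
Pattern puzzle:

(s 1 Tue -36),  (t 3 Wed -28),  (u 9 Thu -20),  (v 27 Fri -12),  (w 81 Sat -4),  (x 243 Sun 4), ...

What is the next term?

Letter: letters move forward 1 place in the alphabet; s, t, u, v, w, x → y.
Second value: 1, 3, 9, 27, 81, 243 → 729 (×3 each step).
Day: Tue, Wed, Thu, Fri, Sat, Sun → Mon (runs through the weekdays Mon→Sun).
Fourth value: -36, -28, -20, -12, -4, 4 → 12 (+8 each step).
Putting it together: (y 729 Mon 12).

(y 729 Mon 12)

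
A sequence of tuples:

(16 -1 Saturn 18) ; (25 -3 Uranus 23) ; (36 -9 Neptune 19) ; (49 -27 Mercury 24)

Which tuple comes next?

(64 -81 Venus 20)

First entry — perfect squares: 4², 5², 6², …: 16, 25, 36, 49 → 64.
Second entry — ×3 each step: -1, -3, -9, -27 → -81.
Planet — runs through the planets Mercury→Neptune: Saturn, Uranus, Neptune, Mercury → Venus.
Fourth entry — alternating steps +5, −4, +5, −4, …: 18, 23, 19, 24 → 20.
Putting it together: (64 -81 Venus 20).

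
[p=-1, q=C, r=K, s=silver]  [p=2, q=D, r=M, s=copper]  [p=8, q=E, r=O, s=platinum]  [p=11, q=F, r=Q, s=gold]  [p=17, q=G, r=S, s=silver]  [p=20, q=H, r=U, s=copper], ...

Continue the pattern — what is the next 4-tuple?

For the p, alternating steps +3, +6, +3, +6, …: -1, 2, 8, 11, 17, 20 → 26.
Q: C, D, E, F, G, H → I (letters move forward 1 place in the alphabet).
R: letters move forward 2 places in the alphabet, so K, M, O, Q, S, U → W.
S: silver, copper, platinum, gold, silver, copper → platinum (repeats silver → copper → platinum → gold).
Combining the parts gives [p=26, q=I, r=W, s=platinum].

[p=26, q=I, r=W, s=platinum]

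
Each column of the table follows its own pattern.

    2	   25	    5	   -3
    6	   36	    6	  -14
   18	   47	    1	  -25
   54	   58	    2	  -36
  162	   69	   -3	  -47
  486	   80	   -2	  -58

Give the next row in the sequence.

1458  91  -7  -69

First component goes 2, 6, 18, 54, 162, 486 → 1458 (×3 each step).
Second component: 25, 36, 47, 58, 69, 80 → 91 (+11 each step).
Third component goes 5, 6, 1, 2, -3, -2 → -7 (alternating steps +1, −5, +1, −5, …).
Fourth component: −11 each step, so -3, -14, -25, -36, -47, -58 → -69.
So the next row is 1458  91  -7  -69.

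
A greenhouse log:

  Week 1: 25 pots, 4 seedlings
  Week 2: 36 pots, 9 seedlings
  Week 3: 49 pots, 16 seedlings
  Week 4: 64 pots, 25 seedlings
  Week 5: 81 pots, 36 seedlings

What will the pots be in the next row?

For the pots, perfect squares: 5², 6², 7², …: 25, 36, 49, 64, 81 → 100.

100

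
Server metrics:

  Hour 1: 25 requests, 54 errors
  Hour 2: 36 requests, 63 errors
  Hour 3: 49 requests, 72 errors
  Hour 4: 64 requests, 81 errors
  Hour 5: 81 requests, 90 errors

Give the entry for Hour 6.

Requests: perfect squares: 5², 6², 7², …, so 25, 36, 49, 64, 81 → 100.
Errors goes 54, 63, 72, 81, 90 → 99 (+9 each step).
Combining the parts gives 100 requests, 99 errors.

100 requests, 99 errors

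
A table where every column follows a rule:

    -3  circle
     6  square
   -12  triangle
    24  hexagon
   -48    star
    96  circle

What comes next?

-192  square

For the first component, ×(-2) each step: -3, 6, -12, 24, -48, 96 → -192.
For the shape, repeats circle → square → triangle → hexagon → star: circle, square, triangle, hexagon, star, circle → square.
So the next row is -192  square.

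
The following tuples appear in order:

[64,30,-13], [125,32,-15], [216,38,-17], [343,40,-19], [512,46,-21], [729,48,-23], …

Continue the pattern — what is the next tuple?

[1000,54,-25]

For the first slot, perfect cubes: 4³, 5³, 6³, …: 64, 125, 216, 343, 512, 729 → 1000.
Second slot: alternating steps +2, +6, +2, +6, …, so 30, 32, 38, 40, 46, 48 → 54.
Third slot: −2 each step; -13, -15, -17, -19, -21, -23 → -25.
Combining the parts gives [1000,54,-25].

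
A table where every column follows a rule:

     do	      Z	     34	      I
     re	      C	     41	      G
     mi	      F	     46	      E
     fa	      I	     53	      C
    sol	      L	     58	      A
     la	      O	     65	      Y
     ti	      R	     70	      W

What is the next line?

Note — runs through the solfège scale do→ti: do, re, mi, fa, sol, la, ti → do.
First letter: Z, C, F, I, L, O, R → U (letters move forward 3 places in the alphabet, wrapping Z→A).
Third component goes 34, 41, 46, 53, 58, 65, 70 → 77 (alternating steps +7, +5, +7, +5, …).
Second letter — letters move back 2 places in the alphabet, wrapping A→Z: I, G, E, C, A, Y, W → U.
So the next line is do  U  77  U.

do  U  77  U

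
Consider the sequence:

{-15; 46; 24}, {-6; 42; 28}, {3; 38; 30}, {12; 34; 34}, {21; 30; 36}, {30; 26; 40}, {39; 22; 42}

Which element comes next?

First part: +9 each step, so -15, -6, 3, 12, 21, 30, 39 → 48.
Second part — −4 each step: 46, 42, 38, 34, 30, 26, 22 → 18.
Third part — alternating steps +4, +2, +4, +2, …: 24, 28, 30, 34, 36, 40, 42 → 46.
Putting it together: {48; 18; 46}.

{48; 18; 46}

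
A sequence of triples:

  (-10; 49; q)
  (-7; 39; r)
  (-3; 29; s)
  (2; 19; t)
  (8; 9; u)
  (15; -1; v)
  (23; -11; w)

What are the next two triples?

(32; -21; x), (42; -31; y)

First component: -10, -7, -3, 2, 8, 15, 23 → 32 → 42 (differences are 3, 4, 5, … (increasing by 1 each time)).
Second component: 49, 39, 29, 19, 9, -1, -11 → -21 → -31 (−10 each step).
Letter: letters move forward 1 place in the alphabet, so q, r, s, t, u, v, w → x → y.
So the next two triples are (32; -21; x) and (42; -31; y).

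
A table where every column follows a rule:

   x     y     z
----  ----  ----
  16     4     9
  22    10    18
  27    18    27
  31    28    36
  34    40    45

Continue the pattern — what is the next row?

36  54  54

Column x: differences are 6, 5, 4, … (decreasing by 1 each time); 16, 22, 27, 31, 34 → 36.
Column y: differences are 6, 8, 10, … (increasing by 2 each time); 4, 10, 18, 28, 40 → 54.
Column z goes 9, 18, 27, 36, 45 → 54 (+9 each step).
Combining the parts gives 36  54  54.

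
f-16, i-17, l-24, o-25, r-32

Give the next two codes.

Letter: f, i, l, o, r → u → x (letters move forward 3 places in the alphabet).
Second component: alternating steps +1, +7, +1, +7, …, so 16, 17, 24, 25, 32 → 33 → 40.
Putting the parts together: u-33 and then x-40.

u-33 then x-40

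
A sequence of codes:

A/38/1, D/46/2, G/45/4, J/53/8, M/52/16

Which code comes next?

P/60/32

Letter: A, D, G, J, M → P (letters move forward 3 places in the alphabet).
Second component — alternating steps +8, −1, +8, −1, …: 38, 46, 45, 53, 52 → 60.
Third component — ×2 each step: 1, 2, 4, 8, 16 → 32.
Combining the parts gives P/60/32.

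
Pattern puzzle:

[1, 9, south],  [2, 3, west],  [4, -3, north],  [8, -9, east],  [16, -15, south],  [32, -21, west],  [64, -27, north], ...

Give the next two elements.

First coordinate: ×2 each step, so 1, 2, 4, 8, 16, 32, 64 → 128 → 256.
For the second coordinate, −6 each step: 9, 3, -3, -9, -15, -21, -27 → -33 → -39.
Direction: repeats south → west → north → east, so south, west, north, east, south, west, north → east → south.
Putting the parts together: [128, -33, east] and then [256, -39, south].

[128, -33, east], [256, -39, south]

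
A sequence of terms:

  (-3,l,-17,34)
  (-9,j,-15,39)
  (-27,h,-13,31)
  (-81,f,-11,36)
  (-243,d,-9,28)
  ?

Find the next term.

First coordinate: ×3 each step; -3, -9, -27, -81, -243 → -729.
Letter: letters move back 2 places in the alphabet, so l, j, h, f, d → b.
Third coordinate goes -17, -15, -13, -11, -9 → -7 (+2 each step).
Fourth coordinate: alternating steps +5, −8, +5, −8, …; 34, 39, 31, 36, 28 → 33.
Putting it together: (-729,b,-7,33).

(-729,b,-7,33)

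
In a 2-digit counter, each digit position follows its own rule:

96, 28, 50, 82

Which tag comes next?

First digit — +3 each step, mod 10: 9, 2, 5, 8 → 1.
Second digit: +2 each step, mod 10, so 6, 8, 0, 2 → 4.
Combining the parts gives 14.

14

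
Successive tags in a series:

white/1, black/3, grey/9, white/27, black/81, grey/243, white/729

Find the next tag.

black/2187

Shade goes white, black, grey, white, black, grey, white → black (repeats white → black → grey).
Second component: ×3 each step, so 1, 3, 9, 27, 81, 243, 729 → 2187.
So the next tag is black/2187.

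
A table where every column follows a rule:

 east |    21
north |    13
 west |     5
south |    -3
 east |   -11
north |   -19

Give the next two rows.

For the direction, repeats east → north → west → south: east, north, west, south, east, north → west → south.
For the second component, −8 each step: 21, 13, 5, -3, -11, -19 → -27 → -35.
Putting the parts together: west  -27 and then south  -35.

west  -27; south  -35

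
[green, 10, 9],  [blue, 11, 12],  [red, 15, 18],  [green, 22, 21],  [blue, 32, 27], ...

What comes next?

Colour: green, blue, red, green, blue → red (repeats green → blue → red).
For the second part, differences are 1, 4, 7, … (increasing by 3 each time): 10, 11, 15, 22, 32 → 45.
Third part goes 9, 12, 18, 21, 27 → 30 (alternating steps +3, +6, +3, +6, …).
So the next tuple is [red, 45, 30].

[red, 45, 30]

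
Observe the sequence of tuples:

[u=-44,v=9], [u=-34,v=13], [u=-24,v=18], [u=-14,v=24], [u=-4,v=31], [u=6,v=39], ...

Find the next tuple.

[u=16,v=48]

U: +10 each step, so -44, -34, -24, -14, -4, 6 → 16.
V goes 9, 13, 18, 24, 31, 39 → 48 (differences are 4, 5, 6, … (increasing by 1 each time)).
So the next tuple is [u=16,v=48].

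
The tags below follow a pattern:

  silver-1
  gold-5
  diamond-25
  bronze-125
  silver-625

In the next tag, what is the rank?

gold

Rank goes silver, gold, diamond, bronze, silver → gold (repeats silver → gold → diamond → bronze).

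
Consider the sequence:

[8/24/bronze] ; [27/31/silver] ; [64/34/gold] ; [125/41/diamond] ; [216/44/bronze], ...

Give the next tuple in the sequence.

[343/51/silver]

First part: perfect cubes: 2³, 3³, 4³, …, so 8, 27, 64, 125, 216 → 343.
Second part — alternating steps +7, +3, +7, +3, …: 24, 31, 34, 41, 44 → 51.
Rank: bronze, silver, gold, diamond, bronze → silver (repeats bronze → silver → gold → diamond).
Putting it together: [343/51/silver].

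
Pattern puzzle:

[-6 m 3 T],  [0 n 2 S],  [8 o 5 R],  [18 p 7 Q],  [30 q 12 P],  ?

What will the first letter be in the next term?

r

First letter: m, n, o, p, q → r (letters move forward 1 place in the alphabet).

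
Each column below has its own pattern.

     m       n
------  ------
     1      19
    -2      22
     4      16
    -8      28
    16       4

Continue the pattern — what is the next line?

-32  52

Column m: ×(-2) each step; 1, -2, 4, -8, 16 → -32.
Column n: together with the column m always sums to 20; 19, 22, 16, 28, 4 → 52.
So the next line is -32  52.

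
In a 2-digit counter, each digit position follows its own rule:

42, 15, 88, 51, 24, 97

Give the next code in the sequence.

For the first digit, −3 each step, mod 10: 4, 1, 8, 5, 2, 9 → 6.
Second digit: +3 each step, mod 10, so 2, 5, 8, 1, 4, 7 → 0.
So the next code is 60.

60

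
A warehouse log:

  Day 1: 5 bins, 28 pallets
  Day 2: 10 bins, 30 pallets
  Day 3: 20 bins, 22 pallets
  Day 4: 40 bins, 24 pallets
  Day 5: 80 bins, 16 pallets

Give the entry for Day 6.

160 bins, 18 pallets

Bins goes 5, 10, 20, 40, 80 → 160 (×2 each step).
Pallets goes 28, 30, 22, 24, 16 → 18 (alternating steps +2, −8, +2, −8, …).
Putting it together: 160 bins, 18 pallets.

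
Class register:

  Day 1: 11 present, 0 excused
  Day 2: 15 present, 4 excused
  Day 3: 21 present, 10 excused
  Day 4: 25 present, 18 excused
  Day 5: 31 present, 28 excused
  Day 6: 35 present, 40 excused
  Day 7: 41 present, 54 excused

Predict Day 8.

For the present, alternating steps +4, +6, +4, +6, …: 11, 15, 21, 25, 31, 35, 41 → 45.
Excused goes 0, 4, 10, 18, 28, 40, 54 → 70 (differences are 4, 6, 8, … (increasing by 2 each time)).
Combining the parts gives 45 present, 70 excused.

45 present, 70 excused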